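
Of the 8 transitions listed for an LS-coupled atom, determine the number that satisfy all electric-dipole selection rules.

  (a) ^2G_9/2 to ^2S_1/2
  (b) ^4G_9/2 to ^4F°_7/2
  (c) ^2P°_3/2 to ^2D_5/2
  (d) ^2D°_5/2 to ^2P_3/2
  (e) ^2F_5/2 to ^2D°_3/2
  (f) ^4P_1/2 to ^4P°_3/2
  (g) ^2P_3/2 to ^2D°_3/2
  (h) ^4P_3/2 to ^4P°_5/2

7

(a) forbidden (parity, ΔL, ΔJ fail)
(b) allowed
(c) allowed
(d) allowed
(e) allowed
(f) allowed
(g) allowed
(h) allowed
Total allowed: 7 of 8.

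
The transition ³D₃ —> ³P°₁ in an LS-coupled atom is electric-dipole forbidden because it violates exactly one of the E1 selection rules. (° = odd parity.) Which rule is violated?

the ΔJ = 0, ±1 rule

Reading off the term symbols: S 1→1, L 2→1, J 3→1, parity even→odd.
Parity must change: even → odd — satisfied.
ΔS = 0: S: 1 → 1 — satisfied.
ΔL = 0, ±1 (not L=0↔0): L: 2 → 1, ΔL = -1 — satisfied.
ΔJ = 0, ±1 (not J=0↔0): J: 3 → 1, ΔJ = -2 — violated.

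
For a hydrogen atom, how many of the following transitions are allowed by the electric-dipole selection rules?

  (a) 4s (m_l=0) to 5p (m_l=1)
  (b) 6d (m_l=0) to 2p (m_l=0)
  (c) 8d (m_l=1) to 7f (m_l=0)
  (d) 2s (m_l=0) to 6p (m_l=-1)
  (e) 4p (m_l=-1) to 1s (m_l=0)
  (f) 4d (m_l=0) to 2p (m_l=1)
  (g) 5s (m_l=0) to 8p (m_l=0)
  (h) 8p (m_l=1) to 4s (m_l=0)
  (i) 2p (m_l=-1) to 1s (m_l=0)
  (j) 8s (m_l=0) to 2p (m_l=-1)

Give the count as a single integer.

10

(a) allowed
(b) allowed
(c) allowed
(d) allowed
(e) allowed
(f) allowed
(g) allowed
(h) allowed
(i) allowed
(j) allowed
Total allowed: 10 of 10.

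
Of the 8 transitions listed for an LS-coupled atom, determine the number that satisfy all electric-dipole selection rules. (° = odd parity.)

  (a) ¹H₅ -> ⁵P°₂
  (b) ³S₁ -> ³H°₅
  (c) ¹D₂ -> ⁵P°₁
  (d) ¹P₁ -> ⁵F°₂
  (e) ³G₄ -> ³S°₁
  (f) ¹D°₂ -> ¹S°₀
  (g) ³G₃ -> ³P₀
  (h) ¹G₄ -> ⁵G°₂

(a) forbidden (ΔS, ΔL, ΔJ fail)
(b) forbidden (ΔL, ΔJ fail)
(c) forbidden (ΔS fails)
(d) forbidden (ΔS, ΔL fail)
(e) forbidden (ΔL, ΔJ fail)
(f) forbidden (parity, ΔL, ΔJ fail)
(g) forbidden (parity, ΔL, ΔJ fail)
(h) forbidden (ΔS, ΔJ fail)
Total allowed: 0 of 8.

0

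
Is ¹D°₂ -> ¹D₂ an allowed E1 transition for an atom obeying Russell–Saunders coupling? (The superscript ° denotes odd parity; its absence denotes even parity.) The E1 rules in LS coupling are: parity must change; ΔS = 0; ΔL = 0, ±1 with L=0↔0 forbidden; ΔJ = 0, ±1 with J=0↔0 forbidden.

ΔS = 0: S: 0 → 0 — ok.
ΔL = 0, ±1 (not L=0↔0): L: 2 → 2, ΔL = +0 — ok.
ΔJ = 0, ±1 (not J=0↔0): J: 2 → 2, ΔJ = +0 — ok.
Parity must change: odd → even — ok.
All four E1 rules are satisfied.

allowed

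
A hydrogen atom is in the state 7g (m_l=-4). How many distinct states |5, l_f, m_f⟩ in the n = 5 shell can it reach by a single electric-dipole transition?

E1 requires Δl = ±1, so l_f ∈ {3, 5}; with 0 ≤ l_f ≤ n_f−1 = 4, the allowed l_f values are {3}.
For l_f = 3: m_f ∈ {m_i−1, m_i, m_i+1} ∩ [−3, 3] = {-3} → 1 state.
Total: 1.

1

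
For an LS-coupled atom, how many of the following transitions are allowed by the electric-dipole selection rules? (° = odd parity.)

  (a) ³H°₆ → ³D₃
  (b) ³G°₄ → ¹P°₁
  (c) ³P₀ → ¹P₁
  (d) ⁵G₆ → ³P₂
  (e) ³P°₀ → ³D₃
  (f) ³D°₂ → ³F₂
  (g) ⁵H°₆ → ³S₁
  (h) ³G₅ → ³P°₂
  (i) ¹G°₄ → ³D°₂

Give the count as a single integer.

1

(a) forbidden (ΔL, ΔJ fail)
(b) forbidden (parity, ΔS, ΔL, ΔJ fail)
(c) forbidden (parity, ΔS fail)
(d) forbidden (parity, ΔS, ΔL, ΔJ fail)
(e) forbidden (ΔJ fails)
(f) allowed
(g) forbidden (ΔS, ΔL, ΔJ fail)
(h) forbidden (ΔL, ΔJ fail)
(i) forbidden (parity, ΔS, ΔL, ΔJ fail)
Total allowed: 1 of 9.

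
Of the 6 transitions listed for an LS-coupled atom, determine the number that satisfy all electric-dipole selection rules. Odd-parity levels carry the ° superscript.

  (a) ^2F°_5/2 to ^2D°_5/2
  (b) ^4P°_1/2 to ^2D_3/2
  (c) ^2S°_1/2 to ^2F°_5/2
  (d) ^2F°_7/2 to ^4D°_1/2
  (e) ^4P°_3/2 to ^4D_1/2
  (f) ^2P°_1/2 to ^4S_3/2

(a) forbidden (parity fails)
(b) forbidden (ΔS fails)
(c) forbidden (parity, ΔL, ΔJ fail)
(d) forbidden (parity, ΔS, ΔJ fail)
(e) allowed
(f) forbidden (ΔS fails)
Total allowed: 1 of 6.

1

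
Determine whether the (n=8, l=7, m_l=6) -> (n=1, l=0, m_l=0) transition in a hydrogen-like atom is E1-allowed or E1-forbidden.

forbidden

Δl = 0 − 7 = -7; the E1 rule Δl = ±1 is violated.
Δm_l = 0 − (6) = -6. E1 requires Δm_l = 0, ±1: violated.
The transition is electric-dipole forbidden.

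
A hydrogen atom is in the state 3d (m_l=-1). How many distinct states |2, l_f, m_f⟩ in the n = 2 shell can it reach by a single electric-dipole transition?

E1 requires Δl = ±1, so l_f ∈ {1, 3}; with 0 ≤ l_f ≤ n_f−1 = 1, the allowed l_f values are {1}.
For l_f = 1: m_f ∈ {m_i−1, m_i, m_i+1} ∩ [−1, 1] = {-1, 0} → 2 states.
Total: 2.

2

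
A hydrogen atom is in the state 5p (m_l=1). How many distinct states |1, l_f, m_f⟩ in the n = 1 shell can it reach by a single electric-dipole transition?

1

E1 requires Δl = ±1, so l_f ∈ {0, 2}; with 0 ≤ l_f ≤ n_f−1 = 0, the allowed l_f values are {0}.
For l_f = 0: m_f ∈ {m_i−1, m_i, m_i+1} ∩ [−0, 0] = {0} → 1 state.
Total: 1.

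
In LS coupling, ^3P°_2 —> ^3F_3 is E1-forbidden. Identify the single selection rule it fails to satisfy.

Parity must change: odd → even — passes.
ΔS = 0: S: 1 → 1 — passes.
ΔL = 0, ±1 (not L=0↔0): L: 1 → 3, ΔL = +2 — fails.
ΔJ = 0, ±1 (not J=0↔0): J: 2 → 3, ΔJ = +1 — passes.

the ΔL = 0, ±1 rule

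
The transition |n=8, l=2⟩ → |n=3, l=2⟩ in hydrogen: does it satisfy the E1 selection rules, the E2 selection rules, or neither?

Δl = 2 − 2 = +0; l_i + l_f = 4.
E1 (Δl = ±1): not satisfied.
E2 (Δl = 0,±2, l_i+l_f ≥ 2): satisfied.

E2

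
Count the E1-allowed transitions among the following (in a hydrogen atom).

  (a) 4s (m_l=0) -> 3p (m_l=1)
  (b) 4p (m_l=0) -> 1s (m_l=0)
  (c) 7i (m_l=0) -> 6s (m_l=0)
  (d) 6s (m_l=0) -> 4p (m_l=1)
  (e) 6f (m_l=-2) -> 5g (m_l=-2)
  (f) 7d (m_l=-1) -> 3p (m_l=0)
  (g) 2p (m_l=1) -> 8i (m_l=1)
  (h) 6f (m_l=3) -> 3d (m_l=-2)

(a) allowed
(b) allowed
(c) forbidden — Δl = -6 (E1 requires Δl = ±1)
(d) allowed
(e) allowed
(f) allowed
(g) forbidden — Δl = +5 (E1 requires Δl = ±1)
(h) forbidden — Δm_l = -5 (E1 requires Δm_l = 0, ±1)
Total allowed: 5 of 8.

5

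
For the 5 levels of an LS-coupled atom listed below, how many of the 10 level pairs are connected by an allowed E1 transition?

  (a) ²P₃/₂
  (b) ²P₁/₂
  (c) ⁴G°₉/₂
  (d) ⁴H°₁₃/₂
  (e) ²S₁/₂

0

(a)–(b): forbidden (parity).
(a)–(c): forbidden (ΔS, ΔL, ΔJ).
(a)–(d): forbidden (ΔS, ΔL, ΔJ).
(a)–(e): forbidden (parity).
(b)–(c): forbidden (ΔS, ΔL, ΔJ).
(b)–(d): forbidden (ΔS, ΔL, ΔJ).
(b)–(e): forbidden (parity).
(c)–(d): forbidden (parity, ΔJ).
(c)–(e): forbidden (ΔS, ΔL, ΔJ).
(d)–(e): forbidden (ΔS, ΔL, ΔJ).
Allowed pairs: 0 of 10.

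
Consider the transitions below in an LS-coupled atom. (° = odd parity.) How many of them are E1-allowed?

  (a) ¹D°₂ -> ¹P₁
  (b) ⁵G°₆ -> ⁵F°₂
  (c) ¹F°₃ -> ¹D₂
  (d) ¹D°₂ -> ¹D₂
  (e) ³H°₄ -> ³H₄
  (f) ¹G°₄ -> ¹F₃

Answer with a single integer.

(a) allowed
(b) forbidden (parity, ΔJ fail)
(c) allowed
(d) allowed
(e) allowed
(f) allowed
Total allowed: 5 of 6.

5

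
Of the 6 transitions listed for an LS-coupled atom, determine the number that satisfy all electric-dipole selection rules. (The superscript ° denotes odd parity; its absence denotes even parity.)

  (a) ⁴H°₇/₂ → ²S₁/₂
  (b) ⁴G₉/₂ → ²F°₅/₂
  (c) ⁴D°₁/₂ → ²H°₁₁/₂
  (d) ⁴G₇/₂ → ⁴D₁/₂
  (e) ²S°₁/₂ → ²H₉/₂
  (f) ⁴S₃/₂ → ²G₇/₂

0

(a) forbidden (ΔS, ΔL, ΔJ fail)
(b) forbidden (ΔS, ΔJ fail)
(c) forbidden (parity, ΔS, ΔL, ΔJ fail)
(d) forbidden (parity, ΔL, ΔJ fail)
(e) forbidden (ΔL, ΔJ fail)
(f) forbidden (parity, ΔS, ΔL, ΔJ fail)
Total allowed: 0 of 6.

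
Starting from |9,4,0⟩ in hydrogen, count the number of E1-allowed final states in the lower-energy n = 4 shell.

E1 requires Δl = ±1, so l_f ∈ {3, 5}; with 0 ≤ l_f ≤ n_f−1 = 3, the allowed l_f values are {3}.
For l_f = 3: m_f ∈ {m_i−1, m_i, m_i+1} ∩ [−3, 3] = {-1, 0, 1} → 3 states.
Total: 3.

3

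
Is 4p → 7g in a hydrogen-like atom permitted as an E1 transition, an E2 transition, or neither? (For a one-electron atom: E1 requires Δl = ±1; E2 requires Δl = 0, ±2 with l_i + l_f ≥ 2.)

Δl = 4 − 1 = +3; l_i + l_f = 5.
E1 (Δl = ±1): not satisfied.
E2 (Δl = 0,±2, l_i+l_f ≥ 2): not satisfied.

neither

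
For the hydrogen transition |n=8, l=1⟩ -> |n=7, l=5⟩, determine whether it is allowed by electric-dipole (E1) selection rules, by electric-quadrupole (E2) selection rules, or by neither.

Δl = 5 − 1 = +4; l_i + l_f = 6.
E1 (Δl = ±1): not satisfied.
E2 (Δl = 0,±2, l_i+l_f ≥ 2): not satisfied.

neither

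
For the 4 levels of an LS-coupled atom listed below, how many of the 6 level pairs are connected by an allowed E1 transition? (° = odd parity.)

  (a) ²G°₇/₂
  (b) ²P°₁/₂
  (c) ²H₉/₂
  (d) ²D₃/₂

(a)–(b): forbidden (parity, ΔL, ΔJ).
(a)–(c): allowed.
(a)–(d): forbidden (ΔL, ΔJ).
(b)–(c): forbidden (ΔL, ΔJ).
(b)–(d): allowed.
(c)–(d): forbidden (parity, ΔL, ΔJ).
Allowed pairs: 2 of 6.

2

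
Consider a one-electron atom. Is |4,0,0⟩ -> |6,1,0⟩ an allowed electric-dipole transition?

Initial l = 0, final l = 1, so Δl = +1. E1 requires Δl = ±1: passes.
Δm_l = 0 − (0) = +0. E1 requires Δm_l = 0, ±1: passes.
All E1 selection rules are satisfied.

allowed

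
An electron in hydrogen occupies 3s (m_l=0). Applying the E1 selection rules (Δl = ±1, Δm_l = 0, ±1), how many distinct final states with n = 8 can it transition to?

E1 requires Δl = ±1, so l_f ∈ {-1, 1}; with 0 ≤ l_f ≤ n_f−1 = 7, the allowed l_f values are {1}.
For l_f = 1: m_f ∈ {m_i−1, m_i, m_i+1} ∩ [−1, 1] = {-1, 0, 1} → 3 states.
Total: 3.

3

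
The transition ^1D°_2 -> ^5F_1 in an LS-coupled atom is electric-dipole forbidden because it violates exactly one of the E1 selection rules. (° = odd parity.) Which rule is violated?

Reading off the term symbols: S 0→2, L 2→3, J 2→1, parity odd→even.
Parity must change: odd → even — satisfied.
ΔS = 0: S: 0 → 2 — violated.
ΔL = 0, ±1 (not L=0↔0): L: 2 → 3, ΔL = +1 — satisfied.
ΔJ = 0, ±1 (not J=0↔0): J: 2 → 1, ΔJ = -1 — satisfied.

the ΔS = 0 rule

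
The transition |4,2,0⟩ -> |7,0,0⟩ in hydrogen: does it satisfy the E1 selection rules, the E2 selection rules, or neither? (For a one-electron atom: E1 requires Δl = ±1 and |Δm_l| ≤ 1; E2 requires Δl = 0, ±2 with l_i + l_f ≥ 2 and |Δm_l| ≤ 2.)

Δl = 0 − 2 = -2; l_i + l_f = 2.
Δm_l = +0.
E1 (Δl = ±1, |Δm_l| ≤ 1): not satisfied.
E2 (Δl = 0,±2, l_i+l_f ≥ 2, |Δm_l| ≤ 2): satisfied.

E2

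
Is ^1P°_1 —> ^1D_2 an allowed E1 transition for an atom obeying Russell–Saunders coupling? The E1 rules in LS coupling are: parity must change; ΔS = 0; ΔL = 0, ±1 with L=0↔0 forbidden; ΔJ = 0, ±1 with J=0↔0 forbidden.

Initial level: S=0, L=1, J=1, parity odd. Final level: S=0, L=2, J=2, parity even.
Parity must change: odd → even — ✓.
ΔL = 0, ±1 (not L=0↔0): L: 1 → 2, ΔL = +1 — ✓.
ΔS = 0: S: 0 → 0 — ✓.
ΔJ = 0, ±1 (not J=0↔0): J: 1 → 2, ΔJ = +1 — ✓.
All four E1 rules are satisfied.

allowed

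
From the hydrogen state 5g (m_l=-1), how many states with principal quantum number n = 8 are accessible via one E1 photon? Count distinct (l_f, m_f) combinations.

E1 requires Δl = ±1, so l_f ∈ {3, 5}; with 0 ≤ l_f ≤ n_f−1 = 7, the allowed l_f values are {3, 5}.
For l_f = 3: m_f ∈ {m_i−1, m_i, m_i+1} ∩ [−3, 3] = {-2, -1, 0} → 3 states.
For l_f = 5: m_f ∈ {m_i−1, m_i, m_i+1} ∩ [−5, 5] = {-2, -1, 0} → 3 states.
Total: 6.

6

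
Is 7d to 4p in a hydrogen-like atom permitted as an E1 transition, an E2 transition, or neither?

Δl = 1 − 2 = -1; l_i + l_f = 3.
E1 (Δl = ±1): satisfied.
E2 (Δl = 0,±2, l_i+l_f ≥ 2): not satisfied.

E1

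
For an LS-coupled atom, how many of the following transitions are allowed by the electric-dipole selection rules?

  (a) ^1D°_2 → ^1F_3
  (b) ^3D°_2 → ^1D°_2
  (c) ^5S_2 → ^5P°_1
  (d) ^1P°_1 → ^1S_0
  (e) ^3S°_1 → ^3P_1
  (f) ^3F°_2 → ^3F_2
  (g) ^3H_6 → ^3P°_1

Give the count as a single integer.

5

(a) allowed
(b) forbidden (parity, ΔS fail)
(c) allowed
(d) allowed
(e) allowed
(f) allowed
(g) forbidden (ΔL, ΔJ fail)
Total allowed: 5 of 7.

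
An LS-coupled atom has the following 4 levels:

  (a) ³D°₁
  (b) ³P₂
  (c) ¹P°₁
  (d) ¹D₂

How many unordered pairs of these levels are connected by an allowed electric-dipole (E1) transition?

2

(a)–(b): allowed.
(a)–(c): forbidden (parity, ΔS).
(a)–(d): forbidden (ΔS).
(b)–(c): forbidden (ΔS).
(b)–(d): forbidden (parity, ΔS).
(c)–(d): allowed.
Allowed pairs: 2 of 6.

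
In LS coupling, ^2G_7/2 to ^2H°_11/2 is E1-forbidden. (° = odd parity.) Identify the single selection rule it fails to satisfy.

the ΔJ = 0, ±1 rule

Parity must change: even → odd — ok.
ΔS = 0: S: 1/2 → 1/2 — ok.
ΔL = 0, ±1 (not L=0↔0): L: 4 → 5, ΔL = +1 — ok.
ΔJ = 0, ±1 (not J=0↔0): J: 7/2 → 11/2, ΔJ = +2 — fails.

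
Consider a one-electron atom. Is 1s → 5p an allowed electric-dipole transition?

allowed

Δl = 1 − 0 = +1; the E1 rule Δl = ±1 is satisfied.
All E1 selection rules are satisfied.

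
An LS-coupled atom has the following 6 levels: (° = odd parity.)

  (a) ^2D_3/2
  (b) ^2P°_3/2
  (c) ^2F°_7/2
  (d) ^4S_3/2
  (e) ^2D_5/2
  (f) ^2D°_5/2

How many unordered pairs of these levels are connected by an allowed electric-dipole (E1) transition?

5

(a)–(b): allowed.
(a)–(c): forbidden (ΔJ).
(a)–(d): forbidden (parity, ΔS, ΔL).
(a)–(e): forbidden (parity).
(a)–(f): allowed.
(b)–(c): forbidden (parity, ΔL, ΔJ).
(b)–(d): forbidden (ΔS).
(b)–(e): allowed.
(b)–(f): forbidden (parity).
(c)–(d): forbidden (ΔS, ΔL, ΔJ).
(c)–(e): allowed.
(c)–(f): forbidden (parity).
(d)–(e): forbidden (parity, ΔS, ΔL).
(d)–(f): forbidden (ΔS, ΔL).
(e)–(f): allowed.
Allowed pairs: 5 of 15.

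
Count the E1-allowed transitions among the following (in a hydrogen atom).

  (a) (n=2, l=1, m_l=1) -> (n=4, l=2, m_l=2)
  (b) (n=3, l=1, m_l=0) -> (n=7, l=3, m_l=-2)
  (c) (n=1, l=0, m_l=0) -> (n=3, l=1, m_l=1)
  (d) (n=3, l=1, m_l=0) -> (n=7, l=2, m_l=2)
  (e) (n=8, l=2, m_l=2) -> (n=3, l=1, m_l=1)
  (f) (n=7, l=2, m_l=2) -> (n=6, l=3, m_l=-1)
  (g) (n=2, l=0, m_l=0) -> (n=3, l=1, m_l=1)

4

(a) allowed
(b) forbidden — Δl = +2 (E1 requires Δl = ±1); Δm_l = -2 (E1 requires Δm_l = 0, ±1)
(c) allowed
(d) forbidden — Δm_l = +2 (E1 requires Δm_l = 0, ±1)
(e) allowed
(f) forbidden — Δm_l = -3 (E1 requires Δm_l = 0, ±1)
(g) allowed
Total allowed: 4 of 7.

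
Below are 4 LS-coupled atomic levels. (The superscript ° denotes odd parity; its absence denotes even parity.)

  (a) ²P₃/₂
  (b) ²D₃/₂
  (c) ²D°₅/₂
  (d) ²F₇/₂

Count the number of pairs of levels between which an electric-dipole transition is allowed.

3

(a)–(b): forbidden (parity).
(a)–(c): allowed.
(a)–(d): forbidden (parity, ΔL, ΔJ).
(b)–(c): allowed.
(b)–(d): forbidden (parity, ΔJ).
(c)–(d): allowed.
Allowed pairs: 3 of 6.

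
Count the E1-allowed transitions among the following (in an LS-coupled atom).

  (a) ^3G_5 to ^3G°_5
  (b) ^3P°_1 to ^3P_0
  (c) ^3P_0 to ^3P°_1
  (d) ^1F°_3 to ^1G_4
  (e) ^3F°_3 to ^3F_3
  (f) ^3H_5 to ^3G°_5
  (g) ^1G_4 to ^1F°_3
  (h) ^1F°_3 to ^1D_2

(a) allowed
(b) allowed
(c) allowed
(d) allowed
(e) allowed
(f) allowed
(g) allowed
(h) allowed
Total allowed: 8 of 8.

8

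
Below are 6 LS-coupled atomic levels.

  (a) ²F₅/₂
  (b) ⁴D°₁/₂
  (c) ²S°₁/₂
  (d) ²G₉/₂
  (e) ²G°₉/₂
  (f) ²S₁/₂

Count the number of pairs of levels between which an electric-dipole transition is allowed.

1

(a)–(b): forbidden (ΔS, ΔJ).
(a)–(c): forbidden (ΔL, ΔJ).
(a)–(d): forbidden (parity, ΔJ).
(a)–(e): forbidden (ΔJ).
(a)–(f): forbidden (parity, ΔL, ΔJ).
(b)–(c): forbidden (parity, ΔS, ΔL).
(b)–(d): forbidden (ΔS, ΔL, ΔJ).
(b)–(e): forbidden (parity, ΔS, ΔL, ΔJ).
(b)–(f): forbidden (ΔS, ΔL).
(c)–(d): forbidden (ΔL, ΔJ).
(c)–(e): forbidden (parity, ΔL, ΔJ).
(c)–(f): forbidden (ΔL).
(d)–(e): allowed.
(d)–(f): forbidden (parity, ΔL, ΔJ).
(e)–(f): forbidden (ΔL, ΔJ).
Allowed pairs: 1 of 15.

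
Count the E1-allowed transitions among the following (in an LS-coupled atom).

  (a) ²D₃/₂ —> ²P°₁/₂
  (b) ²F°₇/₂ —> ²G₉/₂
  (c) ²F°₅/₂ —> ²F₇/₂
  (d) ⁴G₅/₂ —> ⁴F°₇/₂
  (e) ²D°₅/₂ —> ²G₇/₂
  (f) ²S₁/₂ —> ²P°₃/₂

5

(a) allowed
(b) allowed
(c) allowed
(d) allowed
(e) forbidden (ΔL fails)
(f) allowed
Total allowed: 5 of 6.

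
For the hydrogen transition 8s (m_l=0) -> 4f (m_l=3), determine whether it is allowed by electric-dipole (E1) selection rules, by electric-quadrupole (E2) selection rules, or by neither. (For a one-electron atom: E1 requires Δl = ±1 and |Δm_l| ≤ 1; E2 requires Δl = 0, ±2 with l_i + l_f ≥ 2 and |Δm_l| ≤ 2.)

neither

Δl = 3 − 0 = +3; l_i + l_f = 3.
Δm_l = +3.
E1 (Δl = ±1, |Δm_l| ≤ 1): not satisfied.
E2 (Δl = 0,±2, l_i+l_f ≥ 2, |Δm_l| ≤ 2): not satisfied.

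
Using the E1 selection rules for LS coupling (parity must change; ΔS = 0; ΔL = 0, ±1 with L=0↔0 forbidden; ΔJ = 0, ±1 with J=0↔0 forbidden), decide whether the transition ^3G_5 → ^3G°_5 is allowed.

allowed

Reading off the term symbols: S 1→1, L 4→4, J 5→5, parity even→odd.
ΔJ = 0, ±1 (not J=0↔0): J: 5 → 5, ΔJ = +0 — passes.
ΔS = 0: S: 1 → 1 — passes.
ΔL = 0, ±1 (not L=0↔0): L: 4 → 4, ΔL = +0 — passes.
Parity must change: even → odd — passes.
All four E1 rules are satisfied.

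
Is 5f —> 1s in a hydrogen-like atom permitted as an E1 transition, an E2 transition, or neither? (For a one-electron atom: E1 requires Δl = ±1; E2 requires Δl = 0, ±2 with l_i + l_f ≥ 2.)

Δl = 0 − 3 = -3; l_i + l_f = 3.
E1 (Δl = ±1): not satisfied.
E2 (Δl = 0,±2, l_i+l_f ≥ 2): not satisfied.

neither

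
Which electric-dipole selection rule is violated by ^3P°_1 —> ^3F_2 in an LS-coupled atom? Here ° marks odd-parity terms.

the ΔL = 0, ±1 rule

Initial level: S=1, L=1, J=1, parity odd. Final level: S=1, L=3, J=2, parity even.
Parity must change: odd → even — passes.
ΔJ = 0, ±1 (not J=0↔0): J: 1 → 2, ΔJ = +1 — passes.
ΔS = 0: S: 1 → 1 — passes.
ΔL = 0, ±1 (not L=0↔0): L: 1 → 3, ΔL = +2 — fails.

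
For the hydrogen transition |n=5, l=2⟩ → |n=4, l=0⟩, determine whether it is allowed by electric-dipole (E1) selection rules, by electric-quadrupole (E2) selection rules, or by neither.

Δl = 0 − 2 = -2; l_i + l_f = 2.
E1 (Δl = ±1): not satisfied.
E2 (Δl = 0,±2, l_i+l_f ≥ 2): satisfied.

E2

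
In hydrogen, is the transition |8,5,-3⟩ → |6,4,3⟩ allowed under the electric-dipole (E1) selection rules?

l: 5 → 4 (Δl = -1). Δl = ±1 passes.
m_l: -3 → 3 (Δm_l = +6). |Δm_l| ≤ 1 fails.
The transition is electric-dipole forbidden.

forbidden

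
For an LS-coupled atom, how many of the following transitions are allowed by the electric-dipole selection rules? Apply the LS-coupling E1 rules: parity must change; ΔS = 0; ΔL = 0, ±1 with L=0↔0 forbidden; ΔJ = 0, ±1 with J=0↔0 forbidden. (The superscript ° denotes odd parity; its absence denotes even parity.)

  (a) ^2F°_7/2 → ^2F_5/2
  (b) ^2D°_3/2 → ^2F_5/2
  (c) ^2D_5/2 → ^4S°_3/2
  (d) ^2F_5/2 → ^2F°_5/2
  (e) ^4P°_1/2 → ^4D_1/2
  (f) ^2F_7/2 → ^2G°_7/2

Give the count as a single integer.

(a) allowed
(b) allowed
(c) forbidden (ΔS, ΔL fail)
(d) allowed
(e) allowed
(f) allowed
Total allowed: 5 of 6.

5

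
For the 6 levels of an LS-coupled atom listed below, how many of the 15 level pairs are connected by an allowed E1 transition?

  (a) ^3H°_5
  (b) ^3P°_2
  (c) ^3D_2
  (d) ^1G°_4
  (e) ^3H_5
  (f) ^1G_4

(a)–(b): forbidden (parity, ΔL, ΔJ).
(a)–(c): forbidden (ΔL, ΔJ).
(a)–(d): forbidden (parity, ΔS).
(a)–(e): allowed.
(a)–(f): forbidden (ΔS).
(b)–(c): allowed.
(b)–(d): forbidden (parity, ΔS, ΔL, ΔJ).
(b)–(e): forbidden (ΔL, ΔJ).
(b)–(f): forbidden (ΔS, ΔL, ΔJ).
(c)–(d): forbidden (ΔS, ΔL, ΔJ).
(c)–(e): forbidden (parity, ΔL, ΔJ).
(c)–(f): forbidden (parity, ΔS, ΔL, ΔJ).
(d)–(e): forbidden (ΔS).
(d)–(f): allowed.
(e)–(f): forbidden (parity, ΔS).
Allowed pairs: 3 of 15.

3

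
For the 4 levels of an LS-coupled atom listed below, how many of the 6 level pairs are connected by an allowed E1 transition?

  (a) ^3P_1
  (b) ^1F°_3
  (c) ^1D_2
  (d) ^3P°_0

2

(a)–(b): forbidden (ΔS, ΔL, ΔJ).
(a)–(c): forbidden (parity, ΔS).
(a)–(d): allowed.
(b)–(c): allowed.
(b)–(d): forbidden (parity, ΔS, ΔL, ΔJ).
(c)–(d): forbidden (ΔS, ΔJ).
Allowed pairs: 2 of 6.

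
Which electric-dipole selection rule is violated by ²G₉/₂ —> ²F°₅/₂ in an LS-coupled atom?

Reading off the term symbols: S 1/2→1/2, L 4→3, J 9/2→5/2, parity even→odd.
Parity must change: even → odd — satisfied.
ΔS = 0: S: 1/2 → 1/2 — satisfied.
ΔL = 0, ±1 (not L=0↔0): L: 4 → 3, ΔL = -1 — satisfied.
ΔJ = 0, ±1 (not J=0↔0): J: 9/2 → 5/2, ΔJ = -2 — violated.

the ΔJ = 0, ±1 rule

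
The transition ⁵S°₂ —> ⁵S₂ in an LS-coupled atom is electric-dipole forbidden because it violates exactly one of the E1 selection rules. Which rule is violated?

Parity must change: odd → even — passes.
ΔS = 0: S: 2 → 2 — passes.
ΔL = 0, ±1 (not L=0↔0): L: 0 → 0, ΔL = +0 — fails.
ΔJ = 0, ±1 (not J=0↔0): J: 2 → 2, ΔJ = +0 — passes.

the L=0 ↔ L=0 exclusion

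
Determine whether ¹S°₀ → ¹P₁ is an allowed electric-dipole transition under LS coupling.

allowed

Parity must change: odd → even — satisfied.
ΔS = 0: S: 0 → 0 — satisfied.
ΔL = 0, ±1 (not L=0↔0): L: 0 → 1, ΔL = +1 — satisfied.
ΔJ = 0, ±1 (not J=0↔0): J: 0 → 1, ΔJ = +1 — satisfied.
All four E1 rules are satisfied.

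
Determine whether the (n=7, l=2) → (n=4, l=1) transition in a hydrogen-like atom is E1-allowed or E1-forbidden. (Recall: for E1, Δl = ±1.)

Δl = 1 − 2 = -1; the E1 rule Δl = ±1 is ✓.
All E1 selection rules are satisfied.

allowed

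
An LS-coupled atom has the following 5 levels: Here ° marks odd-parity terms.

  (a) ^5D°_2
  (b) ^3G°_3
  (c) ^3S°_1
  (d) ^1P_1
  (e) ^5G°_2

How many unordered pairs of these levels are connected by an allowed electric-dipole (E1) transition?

0

(a)–(b): forbidden (parity, ΔS, ΔL).
(a)–(c): forbidden (parity, ΔS, ΔL).
(a)–(d): forbidden (ΔS).
(a)–(e): forbidden (parity, ΔL).
(b)–(c): forbidden (parity, ΔL, ΔJ).
(b)–(d): forbidden (ΔS, ΔL, ΔJ).
(b)–(e): forbidden (parity, ΔS).
(c)–(d): forbidden (ΔS).
(c)–(e): forbidden (parity, ΔS, ΔL).
(d)–(e): forbidden (ΔS, ΔL).
Allowed pairs: 0 of 10.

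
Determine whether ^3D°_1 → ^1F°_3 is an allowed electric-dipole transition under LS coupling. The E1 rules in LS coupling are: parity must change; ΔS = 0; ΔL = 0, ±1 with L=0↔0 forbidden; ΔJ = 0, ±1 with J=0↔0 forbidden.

ΔL = 0, ±1 (not L=0↔0): L: 2 → 3, ΔL = +1 — ✓.
ΔS = 0: S: 1 → 0 — ✗.
ΔJ = 0, ±1 (not J=0↔0): J: 1 → 3, ΔJ = +2 — ✗.
Parity must change: odd → odd — ✗.
Rule(s) violated: parity, ΔS, ΔJ.

forbidden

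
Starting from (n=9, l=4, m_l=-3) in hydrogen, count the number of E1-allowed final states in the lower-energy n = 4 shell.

2

E1 requires Δl = ±1, so l_f ∈ {3, 5}; with 0 ≤ l_f ≤ n_f−1 = 3, the allowed l_f values are {3}.
For l_f = 3: m_f ∈ {m_i−1, m_i, m_i+1} ∩ [−3, 3] = {-3, -2} → 2 states.
Total: 2.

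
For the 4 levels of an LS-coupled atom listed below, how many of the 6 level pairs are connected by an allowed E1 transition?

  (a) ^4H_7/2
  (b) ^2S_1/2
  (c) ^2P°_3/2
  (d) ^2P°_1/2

2

(a)–(b): forbidden (parity, ΔS, ΔL, ΔJ).
(a)–(c): forbidden (ΔS, ΔL, ΔJ).
(a)–(d): forbidden (ΔS, ΔL, ΔJ).
(b)–(c): allowed.
(b)–(d): allowed.
(c)–(d): forbidden (parity).
Allowed pairs: 2 of 6.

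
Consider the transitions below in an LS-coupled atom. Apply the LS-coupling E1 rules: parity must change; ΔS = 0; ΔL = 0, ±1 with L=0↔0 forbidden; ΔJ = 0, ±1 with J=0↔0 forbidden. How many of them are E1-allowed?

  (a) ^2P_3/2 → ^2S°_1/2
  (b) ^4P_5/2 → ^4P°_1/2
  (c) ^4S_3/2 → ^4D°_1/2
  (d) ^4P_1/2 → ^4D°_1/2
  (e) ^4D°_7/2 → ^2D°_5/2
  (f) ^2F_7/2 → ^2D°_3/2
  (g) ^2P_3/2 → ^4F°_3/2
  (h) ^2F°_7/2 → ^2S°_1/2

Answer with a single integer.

2

(a) allowed
(b) forbidden (ΔJ fails)
(c) forbidden (ΔL fails)
(d) allowed
(e) forbidden (parity, ΔS fail)
(f) forbidden (ΔJ fails)
(g) forbidden (ΔS, ΔL fail)
(h) forbidden (parity, ΔL, ΔJ fail)
Total allowed: 2 of 8.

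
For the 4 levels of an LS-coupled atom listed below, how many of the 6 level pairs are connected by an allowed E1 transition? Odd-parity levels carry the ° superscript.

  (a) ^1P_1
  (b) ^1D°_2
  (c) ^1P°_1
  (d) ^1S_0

3

(a)–(b): allowed.
(a)–(c): allowed.
(a)–(d): forbidden (parity).
(b)–(c): forbidden (parity).
(b)–(d): forbidden (ΔL, ΔJ).
(c)–(d): allowed.
Allowed pairs: 3 of 6.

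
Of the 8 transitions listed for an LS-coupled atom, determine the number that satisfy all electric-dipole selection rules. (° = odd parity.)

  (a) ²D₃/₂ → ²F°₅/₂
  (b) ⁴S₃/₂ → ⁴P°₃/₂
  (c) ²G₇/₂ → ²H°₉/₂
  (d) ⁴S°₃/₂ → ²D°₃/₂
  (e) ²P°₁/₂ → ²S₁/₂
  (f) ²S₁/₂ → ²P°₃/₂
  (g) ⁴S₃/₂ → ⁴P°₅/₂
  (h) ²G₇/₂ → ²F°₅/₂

(a) allowed
(b) allowed
(c) allowed
(d) forbidden (parity, ΔS, ΔL fail)
(e) allowed
(f) allowed
(g) allowed
(h) allowed
Total allowed: 7 of 8.

7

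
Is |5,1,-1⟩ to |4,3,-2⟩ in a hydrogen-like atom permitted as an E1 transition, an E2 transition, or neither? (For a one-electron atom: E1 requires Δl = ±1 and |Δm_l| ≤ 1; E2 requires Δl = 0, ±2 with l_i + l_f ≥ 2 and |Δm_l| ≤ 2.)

Δl = 3 − 1 = +2; l_i + l_f = 4.
Δm_l = -1.
E1 (Δl = ±1, |Δm_l| ≤ 1): not satisfied.
E2 (Δl = 0,±2, l_i+l_f ≥ 2, |Δm_l| ≤ 2): satisfied.

E2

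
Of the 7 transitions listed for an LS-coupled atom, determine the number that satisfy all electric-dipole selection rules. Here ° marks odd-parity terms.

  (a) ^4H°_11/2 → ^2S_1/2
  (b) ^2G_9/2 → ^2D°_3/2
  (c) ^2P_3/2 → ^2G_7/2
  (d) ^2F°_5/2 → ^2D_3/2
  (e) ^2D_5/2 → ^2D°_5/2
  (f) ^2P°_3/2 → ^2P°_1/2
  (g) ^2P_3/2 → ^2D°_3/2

(a) forbidden (ΔS, ΔL, ΔJ fail)
(b) forbidden (ΔL, ΔJ fail)
(c) forbidden (parity, ΔL, ΔJ fail)
(d) allowed
(e) allowed
(f) forbidden (parity fails)
(g) allowed
Total allowed: 3 of 7.

3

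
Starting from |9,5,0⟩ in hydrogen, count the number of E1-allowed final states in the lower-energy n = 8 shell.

E1 requires Δl = ±1, so l_f ∈ {4, 6}; with 0 ≤ l_f ≤ n_f−1 = 7, the allowed l_f values are {4, 6}.
For l_f = 4: m_f ∈ {m_i−1, m_i, m_i+1} ∩ [−4, 4] = {-1, 0, 1} → 3 states.
For l_f = 6: m_f ∈ {m_i−1, m_i, m_i+1} ∩ [−6, 6] = {-1, 0, 1} → 3 states.
Total: 6.

6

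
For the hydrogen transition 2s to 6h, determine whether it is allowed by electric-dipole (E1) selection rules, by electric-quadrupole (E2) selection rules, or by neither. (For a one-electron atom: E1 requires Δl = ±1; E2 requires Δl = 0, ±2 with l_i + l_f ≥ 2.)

Δl = 5 − 0 = +5; l_i + l_f = 5.
E1 (Δl = ±1): not satisfied.
E2 (Δl = 0,±2, l_i+l_f ≥ 2): not satisfied.

neither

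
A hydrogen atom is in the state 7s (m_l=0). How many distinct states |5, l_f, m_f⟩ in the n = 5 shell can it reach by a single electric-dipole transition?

3

E1 requires Δl = ±1, so l_f ∈ {-1, 1}; with 0 ≤ l_f ≤ n_f−1 = 4, the allowed l_f values are {1}.
For l_f = 1: m_f ∈ {m_i−1, m_i, m_i+1} ∩ [−1, 1] = {-1, 0, 1} → 3 states.
Total: 3.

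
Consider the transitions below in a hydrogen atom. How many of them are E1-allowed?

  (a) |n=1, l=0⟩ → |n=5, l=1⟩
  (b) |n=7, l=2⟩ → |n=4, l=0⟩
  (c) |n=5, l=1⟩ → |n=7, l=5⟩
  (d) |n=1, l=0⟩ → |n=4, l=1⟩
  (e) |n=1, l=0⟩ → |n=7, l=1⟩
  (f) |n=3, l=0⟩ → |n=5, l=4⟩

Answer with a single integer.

(a) allowed
(b) forbidden — Δl = -2 (E1 requires Δl = ±1)
(c) forbidden — Δl = +4 (E1 requires Δl = ±1)
(d) allowed
(e) allowed
(f) forbidden — Δl = +4 (E1 requires Δl = ±1)
Total allowed: 3 of 6.

3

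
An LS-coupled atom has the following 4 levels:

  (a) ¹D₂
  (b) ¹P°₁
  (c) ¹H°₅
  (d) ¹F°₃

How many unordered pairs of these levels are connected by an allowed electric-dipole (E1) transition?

(a)–(b): allowed.
(a)–(c): forbidden (ΔL, ΔJ).
(a)–(d): allowed.
(b)–(c): forbidden (parity, ΔL, ΔJ).
(b)–(d): forbidden (parity, ΔL, ΔJ).
(c)–(d): forbidden (parity, ΔL, ΔJ).
Allowed pairs: 2 of 6.

2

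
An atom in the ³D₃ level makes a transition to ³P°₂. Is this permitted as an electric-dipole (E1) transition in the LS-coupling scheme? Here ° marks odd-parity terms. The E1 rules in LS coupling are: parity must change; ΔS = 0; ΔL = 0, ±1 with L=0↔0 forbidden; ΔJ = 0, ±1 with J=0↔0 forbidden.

Parity must change: even → odd — ✓.
ΔS = 0: S: 1 → 1 — ✓.
ΔL = 0, ±1 (not L=0↔0): L: 2 → 1, ΔL = -1 — ✓.
ΔJ = 0, ±1 (not J=0↔0): J: 3 → 2, ΔJ = -1 — ✓.
All four E1 rules are satisfied.

allowed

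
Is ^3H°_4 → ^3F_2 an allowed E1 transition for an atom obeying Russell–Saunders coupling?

ΔL = 0, ±1 (not L=0↔0): L: 5 → 3, ΔL = -2 — fails.
ΔS = 0: S: 1 → 1 — ok.
ΔJ = 0, ±1 (not J=0↔0): J: 4 → 2, ΔJ = -2 — fails.
Parity must change: odd → even — ok.
Rule(s) violated: ΔL, ΔJ.

forbidden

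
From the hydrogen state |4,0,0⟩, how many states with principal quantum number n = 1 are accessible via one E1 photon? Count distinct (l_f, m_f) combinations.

E1 requires l_f ∈ {-1, 1}, but neither lies in [0, 0], so no final state is reachable.
Total: 0.

0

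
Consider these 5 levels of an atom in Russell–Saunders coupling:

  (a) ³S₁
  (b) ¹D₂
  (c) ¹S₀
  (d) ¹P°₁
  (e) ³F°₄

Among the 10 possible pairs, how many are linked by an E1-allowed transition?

(a)–(b): forbidden (parity, ΔS, ΔL).
(a)–(c): forbidden (parity, ΔS, ΔL).
(a)–(d): forbidden (ΔS).
(a)–(e): forbidden (ΔL, ΔJ).
(b)–(c): forbidden (parity, ΔL, ΔJ).
(b)–(d): allowed.
(b)–(e): forbidden (ΔS, ΔJ).
(c)–(d): allowed.
(c)–(e): forbidden (ΔS, ΔL, ΔJ).
(d)–(e): forbidden (parity, ΔS, ΔL, ΔJ).
Allowed pairs: 2 of 10.

2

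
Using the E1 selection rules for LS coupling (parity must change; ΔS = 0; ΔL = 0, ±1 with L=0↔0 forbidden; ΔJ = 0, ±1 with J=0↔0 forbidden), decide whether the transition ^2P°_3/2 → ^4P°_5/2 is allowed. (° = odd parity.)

Reading off the term symbols: S 1/2→3/2, L 1→1, J 3/2→5/2, parity odd→odd.
Parity must change: odd → odd — fails.
ΔS = 0: S: 1/2 → 3/2 — fails.
ΔL = 0, ±1 (not L=0↔0): L: 1 → 1, ΔL = +0 — ok.
ΔJ = 0, ±1 (not J=0↔0): J: 3/2 → 5/2, ΔJ = +1 — ok.
Rule(s) violated: parity, ΔS.

forbidden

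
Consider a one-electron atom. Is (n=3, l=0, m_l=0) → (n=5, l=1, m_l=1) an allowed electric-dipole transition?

allowed

l: 0 → 1 (Δl = +1). Δl = ±1 ✓.
m_l: 0 → 1 (Δm_l = +1). |Δm_l| ≤ 1 ✓.
All E1 selection rules are satisfied.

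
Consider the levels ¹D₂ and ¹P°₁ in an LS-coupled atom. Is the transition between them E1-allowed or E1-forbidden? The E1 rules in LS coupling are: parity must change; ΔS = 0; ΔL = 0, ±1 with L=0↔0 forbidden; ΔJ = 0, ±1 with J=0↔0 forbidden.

Initial level: S=0, L=2, J=2, parity even. Final level: S=0, L=1, J=1, parity odd.
Parity must change: even → odd — ✓.
ΔS = 0: S: 0 → 0 — ✓.
ΔL = 0, ±1 (not L=0↔0): L: 2 → 1, ΔL = -1 — ✓.
ΔJ = 0, ±1 (not J=0↔0): J: 2 → 1, ΔJ = -1 — ✓.
All four E1 rules are satisfied.

allowed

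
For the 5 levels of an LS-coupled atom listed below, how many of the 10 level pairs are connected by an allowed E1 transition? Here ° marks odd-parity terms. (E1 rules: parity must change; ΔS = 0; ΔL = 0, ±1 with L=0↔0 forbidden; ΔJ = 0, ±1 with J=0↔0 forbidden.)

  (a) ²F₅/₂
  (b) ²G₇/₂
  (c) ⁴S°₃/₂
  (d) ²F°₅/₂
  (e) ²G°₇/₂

4

(a)–(b): forbidden (parity).
(a)–(c): forbidden (ΔS, ΔL).
(a)–(d): allowed.
(a)–(e): allowed.
(b)–(c): forbidden (ΔS, ΔL, ΔJ).
(b)–(d): allowed.
(b)–(e): allowed.
(c)–(d): forbidden (parity, ΔS, ΔL).
(c)–(e): forbidden (parity, ΔS, ΔL, ΔJ).
(d)–(e): forbidden (parity).
Allowed pairs: 4 of 10.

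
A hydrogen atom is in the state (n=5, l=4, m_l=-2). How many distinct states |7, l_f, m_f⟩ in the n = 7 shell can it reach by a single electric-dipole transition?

6

E1 requires Δl = ±1, so l_f ∈ {3, 5}; with 0 ≤ l_f ≤ n_f−1 = 6, the allowed l_f values are {3, 5}.
For l_f = 3: m_f ∈ {m_i−1, m_i, m_i+1} ∩ [−3, 3] = {-3, -2, -1} → 3 states.
For l_f = 5: m_f ∈ {m_i−1, m_i, m_i+1} ∩ [−5, 5] = {-3, -2, -1} → 3 states.
Total: 6.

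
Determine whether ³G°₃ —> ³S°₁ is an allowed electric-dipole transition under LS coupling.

Parity must change: odd → odd — fails.
ΔS = 0: S: 1 → 1 — ok.
ΔL = 0, ±1 (not L=0↔0): L: 4 → 0, ΔL = -4 — fails.
ΔJ = 0, ±1 (not J=0↔0): J: 3 → 1, ΔJ = -2 — fails.
Rule(s) violated: parity, ΔL, ΔJ.

forbidden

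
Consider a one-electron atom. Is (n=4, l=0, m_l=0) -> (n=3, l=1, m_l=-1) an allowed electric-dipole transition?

allowed

Initial l = 0, final l = 1, so Δl = +1. E1 requires Δl = ±1: ok.
Δm_l = -1 − (0) = -1. E1 requires Δm_l = 0, ±1: ok.
All E1 selection rules are satisfied.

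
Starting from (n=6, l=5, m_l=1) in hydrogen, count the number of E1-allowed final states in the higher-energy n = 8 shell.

6

E1 requires Δl = ±1, so l_f ∈ {4, 6}; with 0 ≤ l_f ≤ n_f−1 = 7, the allowed l_f values are {4, 6}.
For l_f = 4: m_f ∈ {m_i−1, m_i, m_i+1} ∩ [−4, 4] = {0, 1, 2} → 3 states.
For l_f = 6: m_f ∈ {m_i−1, m_i, m_i+1} ∩ [−6, 6] = {0, 1, 2} → 3 states.
Total: 6.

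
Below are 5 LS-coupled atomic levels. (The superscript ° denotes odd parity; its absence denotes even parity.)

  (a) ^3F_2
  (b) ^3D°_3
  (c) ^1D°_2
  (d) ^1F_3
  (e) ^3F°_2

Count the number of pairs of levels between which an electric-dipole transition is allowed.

3

(a)–(b): allowed.
(a)–(c): forbidden (ΔS).
(a)–(d): forbidden (parity, ΔS).
(a)–(e): allowed.
(b)–(c): forbidden (parity, ΔS).
(b)–(d): forbidden (ΔS).
(b)–(e): forbidden (parity).
(c)–(d): allowed.
(c)–(e): forbidden (parity, ΔS).
(d)–(e): forbidden (ΔS).
Allowed pairs: 3 of 10.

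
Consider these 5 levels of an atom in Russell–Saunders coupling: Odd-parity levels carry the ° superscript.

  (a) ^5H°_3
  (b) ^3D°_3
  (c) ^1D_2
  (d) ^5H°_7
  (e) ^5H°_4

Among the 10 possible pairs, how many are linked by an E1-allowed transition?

(a)–(b): forbidden (parity, ΔS, ΔL).
(a)–(c): forbidden (ΔS, ΔL).
(a)–(d): forbidden (parity, ΔJ).
(a)–(e): forbidden (parity).
(b)–(c): forbidden (ΔS).
(b)–(d): forbidden (parity, ΔS, ΔL, ΔJ).
(b)–(e): forbidden (parity, ΔS, ΔL).
(c)–(d): forbidden (ΔS, ΔL, ΔJ).
(c)–(e): forbidden (ΔS, ΔL, ΔJ).
(d)–(e): forbidden (parity, ΔJ).
Allowed pairs: 0 of 10.

0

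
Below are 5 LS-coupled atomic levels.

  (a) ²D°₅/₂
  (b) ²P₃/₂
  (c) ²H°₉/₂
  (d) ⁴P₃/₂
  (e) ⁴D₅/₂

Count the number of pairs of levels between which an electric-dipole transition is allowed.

1

(a)–(b): allowed.
(a)–(c): forbidden (parity, ΔL, ΔJ).
(a)–(d): forbidden (ΔS).
(a)–(e): forbidden (ΔS).
(b)–(c): forbidden (ΔL, ΔJ).
(b)–(d): forbidden (parity, ΔS).
(b)–(e): forbidden (parity, ΔS).
(c)–(d): forbidden (ΔS, ΔL, ΔJ).
(c)–(e): forbidden (ΔS, ΔL, ΔJ).
(d)–(e): forbidden (parity).
Allowed pairs: 1 of 10.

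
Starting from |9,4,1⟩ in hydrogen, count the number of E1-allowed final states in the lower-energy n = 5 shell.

E1 requires Δl = ±1, so l_f ∈ {3, 5}; with 0 ≤ l_f ≤ n_f−1 = 4, the allowed l_f values are {3}.
For l_f = 3: m_f ∈ {m_i−1, m_i, m_i+1} ∩ [−3, 3] = {0, 1, 2} → 3 states.
Total: 3.

3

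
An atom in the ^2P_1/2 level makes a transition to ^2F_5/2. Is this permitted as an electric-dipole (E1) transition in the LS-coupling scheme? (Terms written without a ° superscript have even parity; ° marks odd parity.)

forbidden

Parity must change: even → even — fails.
ΔS = 0: S: 1/2 → 1/2 — passes.
ΔL = 0, ±1 (not L=0↔0): L: 1 → 3, ΔL = +2 — fails.
ΔJ = 0, ±1 (not J=0↔0): J: 1/2 → 5/2, ΔJ = +2 — fails.
Rule(s) violated: parity, ΔL, ΔJ.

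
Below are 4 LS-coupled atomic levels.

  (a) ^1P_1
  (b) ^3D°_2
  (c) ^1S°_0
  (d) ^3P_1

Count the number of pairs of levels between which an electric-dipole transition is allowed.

2

(a)–(b): forbidden (ΔS).
(a)–(c): allowed.
(a)–(d): forbidden (parity, ΔS).
(b)–(c): forbidden (parity, ΔS, ΔL, ΔJ).
(b)–(d): allowed.
(c)–(d): forbidden (ΔS).
Allowed pairs: 2 of 6.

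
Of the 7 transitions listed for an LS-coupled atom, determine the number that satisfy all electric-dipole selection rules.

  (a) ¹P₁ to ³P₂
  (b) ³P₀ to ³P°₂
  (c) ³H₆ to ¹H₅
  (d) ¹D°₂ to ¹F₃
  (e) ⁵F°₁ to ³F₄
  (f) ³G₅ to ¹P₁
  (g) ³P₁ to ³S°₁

(a) forbidden (parity, ΔS fail)
(b) forbidden (ΔJ fails)
(c) forbidden (parity, ΔS fail)
(d) allowed
(e) forbidden (ΔS, ΔJ fail)
(f) forbidden (parity, ΔS, ΔL, ΔJ fail)
(g) allowed
Total allowed: 2 of 7.

2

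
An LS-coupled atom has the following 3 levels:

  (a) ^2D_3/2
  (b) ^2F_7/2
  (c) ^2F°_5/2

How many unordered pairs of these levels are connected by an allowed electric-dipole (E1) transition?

2

(a)–(b): forbidden (parity, ΔJ).
(a)–(c): allowed.
(b)–(c): allowed.
Allowed pairs: 2 of 3.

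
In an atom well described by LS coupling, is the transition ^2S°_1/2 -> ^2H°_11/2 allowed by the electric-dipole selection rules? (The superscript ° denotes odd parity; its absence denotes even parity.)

forbidden

Parity must change: odd → odd — fails.
ΔS = 0: S: 1/2 → 1/2 — ok.
ΔJ = 0, ±1 (not J=0↔0): J: 1/2 → 11/2, ΔJ = +5 — fails.
ΔL = 0, ±1 (not L=0↔0): L: 0 → 5, ΔL = +5 — fails.
Rule(s) violated: parity, ΔL, ΔJ.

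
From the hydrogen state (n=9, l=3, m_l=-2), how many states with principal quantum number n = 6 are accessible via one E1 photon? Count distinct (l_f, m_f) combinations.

5

E1 requires Δl = ±1, so l_f ∈ {2, 4}; with 0 ≤ l_f ≤ n_f−1 = 5, the allowed l_f values are {2, 4}.
For l_f = 2: m_f ∈ {m_i−1, m_i, m_i+1} ∩ [−2, 2] = {-2, -1} → 2 states.
For l_f = 4: m_f ∈ {m_i−1, m_i, m_i+1} ∩ [−4, 4] = {-3, -2, -1} → 3 states.
Total: 5.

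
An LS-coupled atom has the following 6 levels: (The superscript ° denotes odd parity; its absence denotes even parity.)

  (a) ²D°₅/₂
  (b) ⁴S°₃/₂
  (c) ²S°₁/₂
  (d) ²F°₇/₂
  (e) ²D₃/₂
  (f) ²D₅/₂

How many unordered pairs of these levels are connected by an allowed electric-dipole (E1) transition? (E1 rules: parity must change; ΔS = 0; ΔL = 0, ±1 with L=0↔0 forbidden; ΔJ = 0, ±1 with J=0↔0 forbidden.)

(a)–(b): forbidden (parity, ΔS, ΔL).
(a)–(c): forbidden (parity, ΔL, ΔJ).
(a)–(d): forbidden (parity).
(a)–(e): allowed.
(a)–(f): allowed.
(b)–(c): forbidden (parity, ΔS, ΔL).
(b)–(d): forbidden (parity, ΔS, ΔL, ΔJ).
(b)–(e): forbidden (ΔS, ΔL).
(b)–(f): forbidden (ΔS, ΔL).
(c)–(d): forbidden (parity, ΔL, ΔJ).
(c)–(e): forbidden (ΔL).
(c)–(f): forbidden (ΔL, ΔJ).
(d)–(e): forbidden (ΔJ).
(d)–(f): allowed.
(e)–(f): forbidden (parity).
Allowed pairs: 3 of 15.

3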